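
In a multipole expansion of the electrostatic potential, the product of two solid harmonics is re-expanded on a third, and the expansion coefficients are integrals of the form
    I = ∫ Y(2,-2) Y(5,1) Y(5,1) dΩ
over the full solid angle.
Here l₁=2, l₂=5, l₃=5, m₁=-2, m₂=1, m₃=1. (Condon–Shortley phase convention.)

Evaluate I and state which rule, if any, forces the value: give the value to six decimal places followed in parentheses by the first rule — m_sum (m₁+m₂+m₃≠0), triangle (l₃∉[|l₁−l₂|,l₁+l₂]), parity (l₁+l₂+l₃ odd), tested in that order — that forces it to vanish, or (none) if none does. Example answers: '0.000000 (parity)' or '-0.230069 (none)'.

0.198089 (none)

Checks pass: Σm=0; 12 even; l₃=5∈[3,7].
(2·2+1)(2·5+1)(2·5+1) = 605
Δ: 2! 2! 8! / 13! → 1/38610
sum: t=0:+1/2880 t=1:−1/576 t=2:+1/2880 = -1/960
3j²(2 5 5; 0 0 0) = Δ·Π!·Σ² = 10/429  (sign +1)
sum: t=2:+1/2304 = 1/2304
3j²(2 5 5; -2 1 1) = Δ·Π!·Σ² = 5/143  (sign +1)
combine: 4πI² = 605·10/429·5/143 = 250/507
take √, sign +1: I = 0.19808933
No selection rule forces the value: the integral is nonzero (none).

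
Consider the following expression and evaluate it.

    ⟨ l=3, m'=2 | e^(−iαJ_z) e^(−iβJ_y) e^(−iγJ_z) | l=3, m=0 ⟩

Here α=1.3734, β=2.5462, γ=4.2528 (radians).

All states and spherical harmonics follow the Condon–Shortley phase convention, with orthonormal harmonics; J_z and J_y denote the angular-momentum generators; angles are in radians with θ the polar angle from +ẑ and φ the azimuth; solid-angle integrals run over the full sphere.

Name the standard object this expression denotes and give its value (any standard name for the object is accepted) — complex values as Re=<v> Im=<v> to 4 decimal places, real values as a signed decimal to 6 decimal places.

This is a Wigner D-matrix element — the rotation-matrix element ⟨l m'| R(α,β,γ) |l m⟩ in the angular-momentum basis.
First d^3_{2,0}(β=2.5462), then the phase factors e^{-i(2)α} and e^{-i(0)γ}:
Half-angle: c=0.293319, s=0.956015. N=√(120·1·6·6)=65.726707
k: max(0,(0)−(2))=0 … min(3+(0),3−(2))=1
  k=0: (−1)^2·65.7267/(12)·0.2933^4·0.9560^2 = +0.037055
  k=1: (−1)^3·65.7267/(12)·0.2933^2·0.9560^4 = -0.393639
d^3_{2,0}(2.5462) = +0.037055 -0.393639 = -0.356584
Attach z-rotation phases: D = e^{-i(2)(1.3734)}·(-0.356584)·e^{-i(0)(4.2528)} = +0.329154+0.137148i

Wigner D-matrix element, Re=0.3292 Im=0.1371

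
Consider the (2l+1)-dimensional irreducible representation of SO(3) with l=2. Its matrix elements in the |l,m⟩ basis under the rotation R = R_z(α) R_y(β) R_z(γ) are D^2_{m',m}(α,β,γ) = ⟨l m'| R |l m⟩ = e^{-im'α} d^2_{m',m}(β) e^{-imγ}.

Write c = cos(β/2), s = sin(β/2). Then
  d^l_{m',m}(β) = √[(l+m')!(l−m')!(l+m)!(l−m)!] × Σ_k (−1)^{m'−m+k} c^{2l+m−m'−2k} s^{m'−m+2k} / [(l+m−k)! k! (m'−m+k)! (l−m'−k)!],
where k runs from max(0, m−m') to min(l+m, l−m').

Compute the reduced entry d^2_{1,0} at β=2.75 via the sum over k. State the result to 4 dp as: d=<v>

d^2_{1,0}(β=2.7500) via the finite sum:
c=cos(2.750000/2)=0.194548, s=sin(2.750000/2)=0.980893; N=√[6·1·2·2]=4.898979
k∈{0,1} keeps every argument non-negative
  k=0: (−1)^1·4.8990/(2)·0.1945^3·0.9809^1 = -0.017692
  k=1: (−1)^2·4.8990/(2)·0.1945^1·0.9809^3 = +0.449745
d^2_{1,0}(2.7500) = -0.017692 +0.449745 = +0.432053

d=0.4321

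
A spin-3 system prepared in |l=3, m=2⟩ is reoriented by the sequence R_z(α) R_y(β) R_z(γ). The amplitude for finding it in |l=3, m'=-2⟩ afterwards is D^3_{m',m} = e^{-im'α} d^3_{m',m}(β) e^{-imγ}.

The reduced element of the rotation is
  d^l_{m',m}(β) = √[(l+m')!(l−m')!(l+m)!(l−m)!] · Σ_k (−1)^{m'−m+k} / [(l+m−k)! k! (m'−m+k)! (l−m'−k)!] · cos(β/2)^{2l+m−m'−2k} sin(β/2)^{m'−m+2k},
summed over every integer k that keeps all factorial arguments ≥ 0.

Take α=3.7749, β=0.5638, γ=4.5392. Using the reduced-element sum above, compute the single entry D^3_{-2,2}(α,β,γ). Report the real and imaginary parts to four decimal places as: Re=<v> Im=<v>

Re=0.0011 Im=-0.0271

D^3_{-2,2}(3.7749,0.5638,4.5392) = e^{-i·-2·3.7749}·d^3_{-2,2}(0.5638)·e^{-i·2·4.5392}. Compute d first:
Half-angle: c=0.960529, s=0.278181. N=√(1·120·120·1)=120.000000
Admissible k: 4..5 (factorial args all ≥0)
  k=4: (−1)^0·120.0000/(24)·0.9605^2·0.2782^4 = +0.027625
  k=5: (−1)^1·120.0000/(120)·0.9605^0·0.2782^6 = -0.000463
d^3_{-2,2}(0.5638) = +0.027625 -0.000463 = +0.027162
Attach z-rotation phases: D = e^{-i(-2)(3.7749)}·(+0.027162)·e^{-i(2)(4.5392)} = +0.001146-0.027137i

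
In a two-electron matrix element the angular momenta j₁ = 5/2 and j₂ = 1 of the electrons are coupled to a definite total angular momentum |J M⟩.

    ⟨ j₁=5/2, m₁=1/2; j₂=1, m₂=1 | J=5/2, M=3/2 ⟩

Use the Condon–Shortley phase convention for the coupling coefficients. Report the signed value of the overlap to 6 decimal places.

j₁+j₂−J=1  J+j₁−j₂=4  J−j₁+j₂=1  j₁+j₂+J+1=7
(j₁±m₁, j₂±m₂, J±M) = (3,2,2,0,4,1)
P² = 576/35
sum k=1..1:
  [1] −1/6 = -1/6
S = -1/6
C² = P²·S² = 16/35 ; C = -0.676123

-0.676123  (= −√(16/35))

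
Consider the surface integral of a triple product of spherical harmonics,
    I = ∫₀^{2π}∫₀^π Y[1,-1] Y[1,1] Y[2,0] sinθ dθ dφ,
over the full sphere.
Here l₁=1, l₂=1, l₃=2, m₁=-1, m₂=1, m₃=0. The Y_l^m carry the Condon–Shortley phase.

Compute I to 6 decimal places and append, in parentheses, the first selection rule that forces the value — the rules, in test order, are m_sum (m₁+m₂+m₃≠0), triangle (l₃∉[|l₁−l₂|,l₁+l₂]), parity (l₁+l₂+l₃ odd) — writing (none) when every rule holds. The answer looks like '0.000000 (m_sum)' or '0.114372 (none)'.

0.126157 (none)

Rules hold: Σm=0, L=4 even, 0≤2≤2.
N = 3·3·5 = 45
Δ = 0!·2!·2!/5! = 1/30
Racah Σ t=0..0: t=0:+1/1 = 1/1
⇒ 3j(1 1 2; 0 0 0)² = 2/15, sgn +1
Racah Σ t=0..0: t=0:+1/4 = 1/4
⇒ 3j(1 1 2; -1 1 0)² = 1/30, sgn +1
4πI² = N·(3j₀)²·(3jₘ)² = 1/5
I = +1·√(0.2/4π) = 0.12615663
No selection rule forces the value: the integral is nonzero (none).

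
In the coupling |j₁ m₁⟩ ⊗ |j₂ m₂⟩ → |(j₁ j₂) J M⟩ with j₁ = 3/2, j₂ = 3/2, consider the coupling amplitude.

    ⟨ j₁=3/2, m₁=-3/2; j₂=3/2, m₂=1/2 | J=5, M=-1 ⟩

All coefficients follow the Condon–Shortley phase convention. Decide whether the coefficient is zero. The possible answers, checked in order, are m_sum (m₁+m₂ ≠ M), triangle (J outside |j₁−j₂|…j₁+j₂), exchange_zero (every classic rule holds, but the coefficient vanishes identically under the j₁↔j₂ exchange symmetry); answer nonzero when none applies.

triangle

m-sum: m₁+m₂ = -3/2+1/2 = -1, M = -1  ✓
triangle: need |j₁−j₂| ≤ J ≤ j₁+j₂, i.e. J ∈ [0, 3]; J = 5 is outside ✗ ⇒ coefficient is 0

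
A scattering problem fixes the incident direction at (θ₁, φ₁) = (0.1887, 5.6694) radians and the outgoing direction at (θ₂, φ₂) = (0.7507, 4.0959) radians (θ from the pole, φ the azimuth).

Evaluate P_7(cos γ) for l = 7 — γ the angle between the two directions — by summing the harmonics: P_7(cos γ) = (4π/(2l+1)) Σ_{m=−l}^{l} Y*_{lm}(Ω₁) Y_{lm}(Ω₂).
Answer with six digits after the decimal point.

Summing Y*_{l m}(θ₁,φ₁)·Y_{l m}(θ₂,φ₂) over m ∈ [−7, 7]; prefactor 4π/(2·7+1) = 0.837758:
  m=-7: Y*=-0.000002+0.000004i  Y=-0.031696+0.013288i  product +0.000000-0.000000i
  m=-6: Y*=-0.000069+0.000041i  Y=+0.116985+0.072911i  product -0.000011-0.000000i
  m=-5: Y*=-0.000981-0.000071i  Y=-0.019065-0.321953i  product -0.000004+0.000317i
  m=-4: Y*=-0.006588-0.005398i  Y=-0.358194+0.287082i  product +0.003909+0.000042i
  m=-3: Y*=-0.014137-0.050971i  Y=+0.290075+0.082995i  product +0.000129-0.015959i
  m=-2: Y*=+0.076403-0.213792i  Y=+0.051767+0.147365i  product +0.035461+0.000192i
  m=-1: Y*=+0.487394-0.343402i  Y=+0.220550-0.311239i  product +0.000615-0.227433i
  m=+0: Y*=+0.611454-0.000000i  Y=+0.044097+0.000000i  product +0.026963+0.000000i
  m=+1: Y*=-0.487394-0.343402i  Y=-0.220550-0.311239i  product +0.000615+0.227433i
  m=+2: Y*=+0.076403+0.213792i  Y=+0.051767-0.147365i  product +0.035461-0.000192i
  m=+3: Y*=+0.014137-0.050971i  Y=-0.290075+0.082995i  product +0.000129+0.015959i
  m=+4: Y*=-0.006588+0.005398i  Y=-0.358194-0.287082i  product +0.003909-0.000042i
  m=+5: Y*=+0.000981-0.000071i  Y=+0.019065-0.321953i  product -0.000004-0.000317i
  m=+6: Y*=-0.000069-0.000041i  Y=+0.116985-0.072911i  product -0.000011+0.000000i
  m=+7: Y*=+0.000002+0.000004i  Y=+0.031696+0.013288i  product +0.000000+0.000000i
Σ over m = +0.107161-0.000000i; ×(4π/15) → +0.089775-0.000000i. Real part: 0.089775

0.089775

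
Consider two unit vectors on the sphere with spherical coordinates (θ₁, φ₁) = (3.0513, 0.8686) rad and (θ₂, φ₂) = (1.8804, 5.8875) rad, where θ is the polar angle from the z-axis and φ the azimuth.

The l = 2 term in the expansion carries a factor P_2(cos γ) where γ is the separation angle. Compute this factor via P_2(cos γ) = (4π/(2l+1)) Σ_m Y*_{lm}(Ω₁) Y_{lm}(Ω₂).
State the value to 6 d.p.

Addition theorem: P_2(cos γ) = (4π/5) Σ_m Y*_{lm}(Ω₁) Y_{lm}(Ω₂), m = −2…2:
  term(m=-2) = -0.00090 + 0.00063j   from Y*(Ω₁)=-0.00052 + 0.00310j, Y(Ω₂)=0.24630 + 0.24926j
  term(m=-1) = 0.00469 + 0.01483j   from Y*(Ω₁)=-0.04481 - 0.05296j, Y(Ω₂)=-0.20687 - 0.08641j
  term(m=+0) = -0.14179 + 0.00000j   from Y*(Ω₁)=0.62309 + 0.00000j, Y(Ω₂)=-0.22756 + 0.00000j
  term(m=+1) = 0.00469 - 0.01483j   from Y*(Ω₁)=0.04481 - 0.05296j, Y(Ω₂)=0.20687 - 0.08641j
  term(m=+2) = -0.00090 - 0.00063j   from Y*(Ω₁)=-0.00052 - 0.00310j, Y(Ω₂)=0.24630 - 0.24926j
Σ over m = -0.13420 - 0.00000j; ×(4π/5) → -0.33729 - 0.00000j. Real part: -0.337289

-0.337289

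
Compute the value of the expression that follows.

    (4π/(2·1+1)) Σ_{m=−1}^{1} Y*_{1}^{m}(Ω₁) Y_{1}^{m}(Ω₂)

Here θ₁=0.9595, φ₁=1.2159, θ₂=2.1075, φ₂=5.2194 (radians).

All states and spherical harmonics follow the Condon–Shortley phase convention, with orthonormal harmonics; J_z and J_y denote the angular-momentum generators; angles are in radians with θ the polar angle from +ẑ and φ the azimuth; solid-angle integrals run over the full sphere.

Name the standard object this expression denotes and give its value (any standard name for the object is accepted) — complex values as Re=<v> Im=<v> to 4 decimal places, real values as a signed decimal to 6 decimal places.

Legendre polynomial (addition theorem), -0.751599

This sum is the spherical-harmonic addition theorem: it equals the Legendre polynomial P_l(cos γ) of the angle γ between the two directions.
Addition theorem: P_1(cos γ) = (4π/3) Σ_m Y*_{lm}(Ω₁) Y_{lm}(Ω₂), m = −1…1:
  m=-1: Y*=+0.098315+0.265296i  Y=+0.144173+0.259565i  product -0.054687+0.063768i
  m=+0: Y*=+0.280423-0.000000i  Y=-0.249825+0.000000i  product -0.070057+0.000000i
  m=+1: Y*=-0.098315+0.265296i  Y=-0.144173+0.259565i  product -0.054687-0.063768i
Accumulated sum -0.179431+0.000000i; after 4π/(2l+1) scaling, -0.751599+0.000000i ⇒ P_1 = -0.751599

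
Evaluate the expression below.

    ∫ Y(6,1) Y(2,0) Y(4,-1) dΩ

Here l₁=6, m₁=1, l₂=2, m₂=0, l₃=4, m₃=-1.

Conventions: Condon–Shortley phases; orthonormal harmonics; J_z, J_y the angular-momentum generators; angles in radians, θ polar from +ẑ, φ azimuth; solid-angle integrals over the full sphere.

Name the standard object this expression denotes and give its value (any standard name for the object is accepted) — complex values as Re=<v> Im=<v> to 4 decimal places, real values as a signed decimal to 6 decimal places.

This is a Gaunt coefficient — the integral of a triple product of spherical harmonics over the sphere.
Rules hold: Σm=0, L=12 even, 4≤4≤8.
N = 13·5·9 = 585
Δ = 4!·8!·0!/13! = 1/6435
Racah Σ t=2..2: t=2:+1/2304 = 1/2304
⇒ 3j(6 2 4; 0 0 0)² = 5/143, sgn +1
Racah Σ t=2..2: t=2:+1/2880 = 1/2880
⇒ 3j(6 2 4; 1 0 -1)² = 14/429, sgn -1
4πI² = N·(3j₀)²·(3jₘ)² = 1050/1573
I = -1·√(0.667514/4π) = -0.23047581

Gaunt coefficient, -0.230476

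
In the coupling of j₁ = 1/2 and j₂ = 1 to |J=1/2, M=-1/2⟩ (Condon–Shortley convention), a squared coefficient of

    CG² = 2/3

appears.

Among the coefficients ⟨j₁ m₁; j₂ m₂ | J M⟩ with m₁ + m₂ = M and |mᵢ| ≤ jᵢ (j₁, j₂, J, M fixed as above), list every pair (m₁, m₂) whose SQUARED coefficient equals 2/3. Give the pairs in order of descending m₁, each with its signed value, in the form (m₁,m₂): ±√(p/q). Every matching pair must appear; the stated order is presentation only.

Admissible pairs with m₁+m₂ = M = -1/2: (-1/2,0), (1/2,-1)
  (m₁,m₂)=(1/2,-1): CG² = 2/3, CG = +√(2/3)   ← matches the target
  (m₁,m₂)=(-1/2,0): CG² = 1/3, CG = −√(1/3)
Pairs with CG² = 2/3: (1/2,-1): +√(2/3)

(1/2,-1): +√(2/3)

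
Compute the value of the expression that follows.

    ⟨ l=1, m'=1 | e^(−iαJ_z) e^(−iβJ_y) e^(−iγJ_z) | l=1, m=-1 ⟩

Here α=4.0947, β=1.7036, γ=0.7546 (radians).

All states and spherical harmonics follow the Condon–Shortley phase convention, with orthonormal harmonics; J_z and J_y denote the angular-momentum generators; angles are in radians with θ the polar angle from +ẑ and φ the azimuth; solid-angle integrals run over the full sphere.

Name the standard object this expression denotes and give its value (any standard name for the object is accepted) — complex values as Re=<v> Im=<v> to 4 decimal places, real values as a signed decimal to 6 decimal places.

This is a Wigner D-matrix element — the rotation-matrix element ⟨l m'| R(α,β,γ) |l m⟩ in the angular-momentum basis.
D^1_{1,-1}(4.0947,1.7036,0.7546) = e^{-i·1·4.0947}·d^1_{1,-1}(1.7036)·e^{-i·-1·0.7546}. Compute d first:
c=cos(1.703600/2)=0.658630, s=sin(1.703600/2)=0.752467; N=√[2·1·1·2]=2.000000
Admissible k: 0..0 (factorial args all ≥0)
  k=0: (−1)^2·2.0000/(2)·0.6586^0·0.7525^2 = +0.566207
d^1_{1,-1}(1.7036) = +0.566207
Phases: e^{-i·(1)·4.0947}=-0.579153+0.815219i, e^{-i·(-1)·0.7546}=+0.728546+0.684997i ⇒ D=-0.555088+0.111660i

Wigner D-matrix element, Re=-0.5551 Im=0.1117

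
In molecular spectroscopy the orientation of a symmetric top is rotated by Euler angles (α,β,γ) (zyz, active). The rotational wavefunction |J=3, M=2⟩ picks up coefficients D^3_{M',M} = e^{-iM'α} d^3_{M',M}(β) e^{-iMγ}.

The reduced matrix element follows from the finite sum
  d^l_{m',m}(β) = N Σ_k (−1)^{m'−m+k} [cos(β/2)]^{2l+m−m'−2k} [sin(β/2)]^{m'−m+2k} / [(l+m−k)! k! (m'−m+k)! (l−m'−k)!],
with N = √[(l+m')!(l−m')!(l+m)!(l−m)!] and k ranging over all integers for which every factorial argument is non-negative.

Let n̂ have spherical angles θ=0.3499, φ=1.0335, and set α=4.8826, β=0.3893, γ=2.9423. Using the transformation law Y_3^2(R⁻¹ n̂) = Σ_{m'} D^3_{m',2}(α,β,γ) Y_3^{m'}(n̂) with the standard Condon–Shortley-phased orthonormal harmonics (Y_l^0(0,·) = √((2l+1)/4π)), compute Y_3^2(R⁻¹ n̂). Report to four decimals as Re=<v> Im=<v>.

Need the full column D^3_{m',2} for m'=−3..3 at α=4.8826, β=0.3893, γ=2.9423.
cos(β/2)=0.981115, sin(β/2)=0.193423
d^3_{-3,2}: single k=5 term ⇒ +0.000651;  D = -0.000513+0.000400i
d^3_{-2,2}: k∈[4..5] ⇒ +0.006737 -0.000052 = +0.006684;  D = -0.004941-0.004502i
d^3_{-1,2}: k∈[3..4] ⇒ +0.043223 -0.000840 = +0.042383;  D = +0.022828-0.035710i
d^3_{0,2}: k∈[2..3] ⇒ +0.189871 -0.007380 = +0.182491;  D = +0.168186+0.070828i
d^3_{1,2}: k∈[1..2] ⇒ +0.556044 -0.043223 = +0.512821;  D = -0.116100+0.499506i
d^3_{2,2}: k∈[0..1] ⇒ +0.891909 -0.173327 = +0.718582;  D = -0.717367-0.041771i
d^3_{3,2}: single k=0 term ⇒ -0.430710;  D = +0.048159+0.428009i
Y_3^{m'}(θ=0.3499,φ=1.0335) and Σ D·Y over m':
  (-0.0005+0.0004i)·(-0.0168-0.0007i)  (-0.0049-0.0045i)·(-0.0537-0.0992i)  (+0.0228-0.0357i)·(+0.1935-0.3248i)  (+0.1682+0.0708i)·(+0.4951+0.0000i)  (-0.1161+0.4995i)·(-0.1935-0.3248i)  (-0.7174-0.0418i)·(-0.0537+0.0992i)  (+0.0482+0.4280i)·(+0.0168-0.0007i)
Y_3^2(R⁻¹ n̂) = +0.304400-0.099247i

Re=0.3044 Im=-0.0992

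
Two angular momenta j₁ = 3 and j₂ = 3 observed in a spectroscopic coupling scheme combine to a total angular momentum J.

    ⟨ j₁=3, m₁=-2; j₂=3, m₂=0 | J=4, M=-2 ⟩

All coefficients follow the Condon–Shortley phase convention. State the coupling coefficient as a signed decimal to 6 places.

+√(3/154) = +0.139573

triangle: 2!×4!×4!/11! = 1152/39916800
(j±m)!: 1!×5!×3!×3!×2!×6! = 6220800
prefactor² = (2J+1)×Δ×N² = 124416/77
  k=1: −1/(1!×1!×4!×2!×0!×2!) = -1/96
  k=2: +1/(2!×0!×3!×1!×1!×3!) = 1/72
Σ = 1/288  ⇒  CG² = 124416/77×(1/288)² = 3/154
CG = +√(3/154) = +0.139573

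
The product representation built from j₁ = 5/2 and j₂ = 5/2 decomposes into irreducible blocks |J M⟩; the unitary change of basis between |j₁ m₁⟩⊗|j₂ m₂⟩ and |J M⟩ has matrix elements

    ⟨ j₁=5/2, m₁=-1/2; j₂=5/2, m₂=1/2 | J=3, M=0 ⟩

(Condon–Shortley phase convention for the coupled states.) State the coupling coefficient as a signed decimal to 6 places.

j₁+j₂−J=2  J+j₁−j₂=3  J−j₁+j₂=3  j₁+j₂+J+1=9
(j₁±m₁, j₂±m₂, J±M) = (2,3,3,2,3,3)
P² = 36/5
sum k=0..2:
  [0] +1/72 = 1/72
  [1] −1/4 = -1/4
  [2] +1/8 = 1/8
S = -1/9
C² = P²·S² = 4/45 ; C = -0.298142

-0.298142  (= −√(4/45))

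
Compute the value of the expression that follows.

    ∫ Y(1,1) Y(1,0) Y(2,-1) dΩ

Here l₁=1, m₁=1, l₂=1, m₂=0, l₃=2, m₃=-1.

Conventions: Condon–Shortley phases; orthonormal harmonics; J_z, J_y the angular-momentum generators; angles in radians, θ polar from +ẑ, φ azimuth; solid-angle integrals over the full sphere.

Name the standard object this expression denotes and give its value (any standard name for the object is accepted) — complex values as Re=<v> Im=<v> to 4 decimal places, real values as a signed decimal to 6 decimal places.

This is a Gaunt coefficient — the integral of a triple product of spherical harmonics over the sphere.
Checks pass: Σm=0; 4 even; l₃=2∈[0,2].
(2·1+1)(2·1+1)(2·2+1) = 45
Δ: 0! 2! 2! / 5! → 1/30
sum: t=0:+1/1 = 1/1
3j²(1 1 2; 0 0 0) = Δ·Π!·Σ² = 2/15  (sign +1)
sum: t=0:+1/2 = 1/2
3j²(1 1 2; 1 0 -1) = Δ·Π!·Σ² = 1/10  (sign -1)
combine: 4πI² = 45·2/15·1/10 = 3/5
take √, sign -1: I = -0.21850969

Gaunt coefficient, -0.218510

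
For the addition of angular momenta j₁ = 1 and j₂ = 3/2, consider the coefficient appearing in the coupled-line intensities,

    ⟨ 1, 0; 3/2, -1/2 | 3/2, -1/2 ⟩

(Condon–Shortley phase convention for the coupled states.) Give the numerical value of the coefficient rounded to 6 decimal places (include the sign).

+0.258199

√[4·1!1!2!/5! · 1!1!1!2!1!2!] = √(4/15)
  +(−1)^0/∏(0,1,1,1,0,1)! = 1  (running 1)
  +(−1)^1/∏(1,0,0,0,1,2)! = -1/2  (running 1/2)
⟨..|..⟩ = √(4/15)·(1/2) = +0.258199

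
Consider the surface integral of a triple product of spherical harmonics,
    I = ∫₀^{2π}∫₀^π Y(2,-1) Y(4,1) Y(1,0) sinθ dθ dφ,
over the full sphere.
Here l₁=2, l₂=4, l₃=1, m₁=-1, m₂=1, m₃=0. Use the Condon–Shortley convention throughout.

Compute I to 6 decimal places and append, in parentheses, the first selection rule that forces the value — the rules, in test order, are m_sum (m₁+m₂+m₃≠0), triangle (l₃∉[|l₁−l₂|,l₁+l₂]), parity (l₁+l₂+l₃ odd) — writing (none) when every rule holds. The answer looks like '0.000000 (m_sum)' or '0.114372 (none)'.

l₃=1 ∉ [2,6] — triangle fails ⇒ I = 0

0.000000 (triangle)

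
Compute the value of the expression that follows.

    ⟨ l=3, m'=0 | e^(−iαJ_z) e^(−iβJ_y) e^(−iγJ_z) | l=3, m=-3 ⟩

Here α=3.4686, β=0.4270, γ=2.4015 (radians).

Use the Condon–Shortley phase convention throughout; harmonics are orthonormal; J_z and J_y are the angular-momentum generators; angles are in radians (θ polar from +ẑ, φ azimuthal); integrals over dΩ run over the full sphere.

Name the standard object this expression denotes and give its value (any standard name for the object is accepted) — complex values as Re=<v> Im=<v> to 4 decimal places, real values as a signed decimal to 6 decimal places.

This is a Wigner D-matrix element — the rotation-matrix element ⟨l m'| R(α,β,γ) |l m⟩ in the angular-momentum basis.
D^3_{0,-3}(3.4686,0.4270,2.4015) = e^{-i·0·3.4686}·d^3_{0,-3}(0.4270)·e^{-i·-3·2.4015}. Compute d first:
Half-angle: c=0.977295, s=0.211882. N=√(6·6·1·720)=160.996894
Admissible k: 0..0 (factorial args all ≥0)
  k=0: (−1)^3·160.9969/(36)·0.9773^3·0.2119^3 = -0.039708
d^3_{0,-3}(0.4270) = -0.039708
D = (+1.000000+0.000000i)·(-0.039708)·(+0.604774+0.796397i) = -0.024014-0.031623i

Wigner D-matrix element, Re=-0.0240 Im=-0.0316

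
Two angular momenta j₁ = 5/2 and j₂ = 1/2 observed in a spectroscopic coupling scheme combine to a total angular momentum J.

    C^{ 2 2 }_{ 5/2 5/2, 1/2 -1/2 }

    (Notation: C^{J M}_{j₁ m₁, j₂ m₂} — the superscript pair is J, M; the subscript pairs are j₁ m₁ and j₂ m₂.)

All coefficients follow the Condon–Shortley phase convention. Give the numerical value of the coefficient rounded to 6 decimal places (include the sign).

+√(5/6) ≈ +0.912871

j₁+j₂−J=1  J+j₁−j₂=4  J−j₁+j₂=0  j₁+j₂+J+1=6
(j₁±m₁, j₂±m₂, J±M) = (5,0,0,1,4,0)
P² = 480
sum k=0..0:
  [0] +1/24 = 1/24
S = 1/24
C² = P²·S² = 5/6 ; C = +0.912871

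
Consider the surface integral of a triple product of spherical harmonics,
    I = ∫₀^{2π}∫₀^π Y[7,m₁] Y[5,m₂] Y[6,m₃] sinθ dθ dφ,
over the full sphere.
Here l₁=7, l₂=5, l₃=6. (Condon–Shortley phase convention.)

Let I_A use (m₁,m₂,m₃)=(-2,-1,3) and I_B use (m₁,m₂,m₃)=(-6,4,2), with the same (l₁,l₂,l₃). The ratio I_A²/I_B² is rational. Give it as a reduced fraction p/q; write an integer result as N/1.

8448/15379

Shared (l₁,l₂,l₃)=(7,5,6): N and (l;000)² cancel in I_A²/I_B².
A: Δ = 6!·8!·4!/19! = 1/174594420; Racah Σ t=1..4: t=1:−1/29030400 t=2:+1/967680 t=3:−1/311040 t=4:+1/829440 = -11/10886400; ⇒ 3j(7 5 6; -2 -1 3)² = 1408/146965, sgn +1
B: Δ = 6!·8!·4!/19! = 1/174594420; Racah Σ t=5..6: t=5:−1/116121600 t=6:+1/21772800 = 13/348364800; ⇒ 3j(7 5 6; -6 4 2)² = 169/9690, sgn +1
I_A²/I_B² = (1408/146965)/(169/9690) = 8448/15379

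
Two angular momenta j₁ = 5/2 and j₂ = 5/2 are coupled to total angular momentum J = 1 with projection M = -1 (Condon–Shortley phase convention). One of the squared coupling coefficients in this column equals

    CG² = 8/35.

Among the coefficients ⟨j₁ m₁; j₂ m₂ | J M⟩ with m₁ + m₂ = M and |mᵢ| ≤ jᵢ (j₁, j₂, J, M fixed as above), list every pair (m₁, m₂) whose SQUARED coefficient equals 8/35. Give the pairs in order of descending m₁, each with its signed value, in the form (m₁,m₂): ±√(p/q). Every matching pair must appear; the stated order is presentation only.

(1/2,-3/2): −√(8/35); (-3/2,1/2): −√(8/35)

Admissible pairs with m₁+m₂ = M = -1: (-5/2,3/2), (-3/2,1/2), (-1/2,-1/2), (1/2,-3/2), (3/2,-5/2)
  (m₁,m₂)=(3/2,-5/2): CG² = 1/7, CG = +√(1/7)
  (m₁,m₂)=(1/2,-3/2): CG² = 8/35, CG = −√(8/35)   ← matches the target
  (m₁,m₂)=(-1/2,-1/2): CG² = 9/35, CG = +√(9/35)
  (m₁,m₂)=(-3/2,1/2): CG² = 8/35, CG = −√(8/35)   ← matches the target
  (m₁,m₂)=(-5/2,3/2): CG² = 1/7, CG = +√(1/7)
Pairs with CG² = 8/35: (1/2,-3/2): −√(8/35); (-3/2,1/2): −√(8/35)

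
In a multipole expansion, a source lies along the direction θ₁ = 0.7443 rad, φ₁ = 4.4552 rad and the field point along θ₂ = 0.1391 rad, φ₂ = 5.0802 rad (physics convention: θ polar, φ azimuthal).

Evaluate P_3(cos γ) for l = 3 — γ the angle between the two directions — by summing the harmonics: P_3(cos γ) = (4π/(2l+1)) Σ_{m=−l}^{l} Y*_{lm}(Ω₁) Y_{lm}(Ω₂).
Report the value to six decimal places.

Expand P_3 via completeness: Σ_{m} conj(Y_{3,m}) at Ω₁ times Y_{3,m} at Ω₂ —
  m=-3: Y*=(0.090450, 0.092987)  Y=(-0.000993, -0.000501)  product (-0.000043, -0.000138)
  m=-2: Y*=(-0.300363, 0.169741)  Y=(-0.014426, 0.013057)  product (0.002117, -0.006370)
  m=-1: Y*=(-0.094967, -0.361071)  Y=(0.062901, 0.163231)  product (0.052964, -0.038213)
  m=+0: Y*=(-0.080905, -0.000000)  Y=(0.703620, 0.000000)  product (-0.056926, -0.000000)
  m=+1: Y*=(0.094967, -0.361071)  Y=(-0.062901, 0.163231)  product (0.052964, 0.038213)
  m=+2: Y*=(-0.300363, -0.169741)  Y=(-0.014426, -0.013057)  product (0.002117, 0.006370)
  m=+3: Y*=(-0.090450, 0.092987)  Y=(0.000993, -0.000501)  product (-0.000043, 0.000138)
Accumulated sum (0.053150, -0.000000); after 4π/(2l+1) scaling, (0.095414, -0.000000) ⇒ P_3 = 0.095414

0.095414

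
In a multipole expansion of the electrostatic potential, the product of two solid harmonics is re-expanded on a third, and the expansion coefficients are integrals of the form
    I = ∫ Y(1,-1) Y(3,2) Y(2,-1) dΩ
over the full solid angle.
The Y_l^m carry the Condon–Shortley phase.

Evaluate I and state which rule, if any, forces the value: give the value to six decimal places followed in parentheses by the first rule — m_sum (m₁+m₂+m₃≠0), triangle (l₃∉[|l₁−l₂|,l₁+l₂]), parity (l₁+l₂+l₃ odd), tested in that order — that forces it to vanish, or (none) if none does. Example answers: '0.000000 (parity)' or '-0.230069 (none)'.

Checks pass: Σm=0; 6 even; l₃=2∈[2,4].
(2·1+1)(2·3+1)(2·2+1) = 105
Δ: 2! 0! 4! / 7! → 1/105
sum: t=1:−1/4 = -1/4
3j²(1 3 2; 0 0 0) = Δ·Π!·Σ² = 3/35  (sign -1)
sum: t=2:+1/12 = 1/12
3j²(1 3 2; -1 2 -1) = Δ·Π!·Σ² = 2/21  (sign -1)
combine: 4πI² = 105·3/35·2/21 = 6/7
take √, sign +1: I = 0.26116903
No selection rule forces the value: the integral is nonzero (none).

0.261169 (none)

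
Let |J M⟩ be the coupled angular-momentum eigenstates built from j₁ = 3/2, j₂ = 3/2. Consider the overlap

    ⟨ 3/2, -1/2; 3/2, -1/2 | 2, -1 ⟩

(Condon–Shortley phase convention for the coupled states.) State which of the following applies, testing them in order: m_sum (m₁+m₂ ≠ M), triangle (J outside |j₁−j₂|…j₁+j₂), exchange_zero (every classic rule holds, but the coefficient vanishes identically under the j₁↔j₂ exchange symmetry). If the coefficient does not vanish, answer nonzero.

exchange_zero

m-sum: m₁+m₂ = -1/2+(-1/2) = -1, M = -1  ✓
triangle: |j₁−j₂| = 0 ≤ J = 2 ≤ j₁+j₂ = 3  ✓
exchange: j₁=j₂ and m₁=m₂, and (−1)^(j₁+j₂−J) = (−1)^1 = −1 forces ⟨j₁m₁;j₂m₂|JM⟩ = −⟨j₂m₂;j₁m₁|JM⟩ = −⟨j₁m₁;j₂m₂|JM⟩ ⇒ the coefficient vanishes identically
Racah sum check: Σ_k collapses to 0 ⇒ CG = 0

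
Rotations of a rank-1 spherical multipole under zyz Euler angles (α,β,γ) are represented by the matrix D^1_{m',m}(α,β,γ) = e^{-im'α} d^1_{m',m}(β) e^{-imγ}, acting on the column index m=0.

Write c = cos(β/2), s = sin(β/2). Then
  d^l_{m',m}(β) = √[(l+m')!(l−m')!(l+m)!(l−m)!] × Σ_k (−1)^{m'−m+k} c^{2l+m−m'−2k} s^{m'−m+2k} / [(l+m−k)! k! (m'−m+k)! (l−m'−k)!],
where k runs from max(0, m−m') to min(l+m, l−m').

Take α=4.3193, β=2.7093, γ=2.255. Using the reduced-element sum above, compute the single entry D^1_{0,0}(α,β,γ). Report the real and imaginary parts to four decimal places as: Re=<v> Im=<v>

Re=-0.9080 Im=0.0000

First d^1_{0,0}(β=2.7093), then the phase factors e^{-i(0)α} and e^{-i(0)γ}:
With c≡cos(β/2)=0.214467 and s≡sin(β/2)=0.976731, N=[1·1·1·1]^{1/2}=1.000000
Admissible k: 0..1 (factorial args all ≥0)
  k=0: (−1)^0·1.0000/(1)·0.2145^2·0.9767^0 = +0.045996
  k=1: (−1)^1·1.0000/(1)·0.2145^0·0.9767^2 = -0.954004
d^1_{0,0}(2.7093) = +0.045996 -0.954004 = -0.908008
Attach z-rotation phases: D = e^{-i(0)(4.3193)}·(-0.908008)·e^{-i(0)(2.2550)} = -0.908008+0.000000i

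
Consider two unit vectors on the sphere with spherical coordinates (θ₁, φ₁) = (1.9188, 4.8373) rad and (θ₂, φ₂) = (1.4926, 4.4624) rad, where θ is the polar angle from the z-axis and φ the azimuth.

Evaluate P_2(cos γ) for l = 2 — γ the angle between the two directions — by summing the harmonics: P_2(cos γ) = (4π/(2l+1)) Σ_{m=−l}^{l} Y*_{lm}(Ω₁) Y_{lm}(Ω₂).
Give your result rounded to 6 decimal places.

0.572180

Term-by-term m-sum for l=2 (normalisation 4π/5 = 2.513274):
  m=-2: (-0.33076 - 0.08439j) × (-0.33692 - 0.18405j) = 0.09591 + 0.08931j  (running Σ = 0.09591 + 0.08931j)
  m=-1: (-0.03086 + 0.24573j) × (-0.01488 + 0.05829j) = -0.01387 - 0.00546j  (running Σ = 0.08204 + 0.08385j)
  m=0: (-0.20536 + 0.00000j) × (-0.30962 + 0.00000j) = 0.06358 + 0.00000j  (running Σ = 0.14562 + 0.08385j)
  m=1: (0.03086 + 0.24573j) × (0.01488 + 0.05829j) = -0.01387 + 0.00546j  (running Σ = 0.13176 + 0.08931j)
  m=2: (-0.33076 + 0.08439j) × (-0.33692 + 0.18405j) = 0.09591 - 0.08931j  (running Σ = 0.22766 + 0.00000j)
Σ over m = 0.22766 + 0.00000j; ×(4π/5) → 0.57218 + 0.00000j. Real part: 0.572180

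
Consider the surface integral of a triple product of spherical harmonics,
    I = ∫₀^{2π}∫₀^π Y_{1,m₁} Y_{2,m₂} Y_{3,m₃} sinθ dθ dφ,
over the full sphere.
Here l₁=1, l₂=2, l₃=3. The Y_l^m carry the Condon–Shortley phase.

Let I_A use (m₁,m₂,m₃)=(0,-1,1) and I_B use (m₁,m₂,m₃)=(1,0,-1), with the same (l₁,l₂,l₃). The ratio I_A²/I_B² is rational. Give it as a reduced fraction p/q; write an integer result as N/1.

l's match ⇒ only the (l;m) 3-j factors differ between A and B.
A: triangle coeff Δ(1,2,3) = 1/105; Σ_t [0,0]: t=0:+1/6 = 1/6; (3j)²=8/105 [(1 2 3; 0 -1 1)], sign=+1
B: triangle coeff Δ(1,2,3) = 1/105; Σ_t [0,0]: t=0:+1/8 = 1/8; (3j)²=2/35 [(1 2 3; 1 0 -1)], sign=+1
I_A²/I_B² = (8/105)/(2/35) = 4/3

4/3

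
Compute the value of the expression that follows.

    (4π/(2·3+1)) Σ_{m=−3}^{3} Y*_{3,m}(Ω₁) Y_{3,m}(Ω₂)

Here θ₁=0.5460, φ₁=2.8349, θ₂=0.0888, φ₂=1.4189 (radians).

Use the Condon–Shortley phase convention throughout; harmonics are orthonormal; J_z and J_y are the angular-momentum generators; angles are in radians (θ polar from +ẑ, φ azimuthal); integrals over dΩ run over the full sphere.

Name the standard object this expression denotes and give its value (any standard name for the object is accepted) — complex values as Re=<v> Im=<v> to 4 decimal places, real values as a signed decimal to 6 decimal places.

This sum is the spherical-harmonic addition theorem: it equals the Legendre polynomial P_l(cos γ) of the angle γ between the two directions.
Addition theorem: P_3(cos γ) = (4π/7) Σ_m Y*_{lm}(Ω₁) Y_{lm}(Ω₂), m = −3…3:
  m=-3: (-0.035388, 0.046481) × (-0.000128, 0.000261) = (-0.000008, -0.000015)  (running Σ = (-0.000008, -0.000015))
  m=-2: (0.192575, -0.135567) × (-0.007639, -0.002395) = (-0.001796, 0.000574)  (running Σ = (-0.001803, 0.000559))
  m=-1: (-0.424252, 0.134354) × (0.017176, -0.112209) = (0.007789, 0.049913)  (running Σ = (0.005985, 0.050472))
  m=0: (0.207865, -0.000000) × (0.728795, 0.000000) = (0.151491, 0.000000)  (running Σ = (0.157476, 0.050472))
  m=1: (0.424252, 0.134354) × (-0.017176, -0.112209) = (0.007789, -0.049913)  (running Σ = (0.165265, 0.000559))
  m=2: (0.192575, 0.135567) × (-0.007639, 0.002395) = (-0.001796, -0.000574)  (running Σ = (0.163469, -0.000015))
  m=3: (0.035388, 0.046481) × (0.000128, 0.000261) = (-0.000008, 0.000015)  (running Σ = (0.163461, -0.000000))
Total Σ_m = (0.163461, -0.000000). Multiply by 1.795196: (0.293445, -0.000000). P_3(cos γ) = 0.293445

Legendre polynomial (addition theorem), +0.293445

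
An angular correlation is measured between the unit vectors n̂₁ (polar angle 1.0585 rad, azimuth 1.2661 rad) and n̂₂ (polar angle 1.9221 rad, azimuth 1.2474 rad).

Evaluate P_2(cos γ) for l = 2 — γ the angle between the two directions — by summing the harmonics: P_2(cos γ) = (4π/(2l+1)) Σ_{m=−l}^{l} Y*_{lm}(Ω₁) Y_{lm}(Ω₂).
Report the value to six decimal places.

0.132896

Expand P_2 via completeness: Σ_{m} conj(Y_{2,m}) at Ω₁ times Y_{2,m} at Ω₂ —
  [-2]  conj(Y_{2,-2})(Ω₁) = -0.24064 + 0.16797j ; Y_{2,-2}(Ω₂) = -0.27175 - 0.20521j ; Δ = 0.09986 + 0.00374j
  [-1]  conj(Y_{2,-1})(Ω₁) = 0.09902 + 0.31487j ; Y_{2,-1}(Ω₂) = -0.07932 + 0.23667j ; Δ = -0.08238 - 0.00154j
  [+0]  conj(Y_{2,0})(Ω₁) = -0.08805 + 0.00000j ; Y_{2,0}(Ω₂) = -0.20335 + 0.00000j ; Δ = 0.01790 + 0.00000j
  [+1]  conj(Y_{2,1})(Ω₁) = -0.09902 + 0.31487j ; Y_{2,1}(Ω₂) = 0.07932 + 0.23667j ; Δ = -0.08238 + 0.00154j
  [+2]  conj(Y_{2,2})(Ω₁) = -0.24064 - 0.16797j ; Y_{2,2}(Ω₂) = -0.27175 + 0.20521j ; Δ = 0.09986 - 0.00374j
Total Σ_m = 0.05288 + 0.00000j. Multiply by 2.513274: 0.13290 + 0.00000j. P_2(cos γ) = 0.132896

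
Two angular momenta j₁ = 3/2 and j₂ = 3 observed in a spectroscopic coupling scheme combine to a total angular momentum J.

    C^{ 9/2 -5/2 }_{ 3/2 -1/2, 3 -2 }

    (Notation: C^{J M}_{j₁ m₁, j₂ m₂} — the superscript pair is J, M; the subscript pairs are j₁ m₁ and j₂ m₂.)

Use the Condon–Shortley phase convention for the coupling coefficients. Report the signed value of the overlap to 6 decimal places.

+0.707107

j₁+j₂−J=0  J+j₁−j₂=3  J−j₁+j₂=6  j₁+j₂+J+1=10
(j₁±m₁, j₂±m₂, J±M) = (1,2,1,5,2,7)
P² = 28800
sum k=0..0:
  [0] +1/240 = 1/240
S = 1/240
C² = P²·S² = 1/2 ; C = +0.707107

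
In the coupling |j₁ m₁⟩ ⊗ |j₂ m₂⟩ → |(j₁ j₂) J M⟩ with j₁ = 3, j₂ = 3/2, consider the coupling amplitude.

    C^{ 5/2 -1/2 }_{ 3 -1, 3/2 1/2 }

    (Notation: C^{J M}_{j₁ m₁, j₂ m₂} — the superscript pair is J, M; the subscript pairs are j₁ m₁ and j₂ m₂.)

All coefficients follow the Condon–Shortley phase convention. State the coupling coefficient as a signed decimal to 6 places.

triangle: 2!·4!·1!/8! = 48/40320
(j±m)!: 2!·4!·2!·1!·2!·3! = 1152
prefactor² = (2J+1)·Δ·N² = 288/35
  k=1: −1/(1!·1!·3!·1!·1!·0!) = -1/6
  k=2: +1/(2!·0!·2!·0!·2!·1!) = 1/8
Σ = -1/24  ⇒  CG² = 288/35·(-1/24)² = 1/70
CG = −√(1/70) = -0.119523

-0.119523  (= −√(1/70))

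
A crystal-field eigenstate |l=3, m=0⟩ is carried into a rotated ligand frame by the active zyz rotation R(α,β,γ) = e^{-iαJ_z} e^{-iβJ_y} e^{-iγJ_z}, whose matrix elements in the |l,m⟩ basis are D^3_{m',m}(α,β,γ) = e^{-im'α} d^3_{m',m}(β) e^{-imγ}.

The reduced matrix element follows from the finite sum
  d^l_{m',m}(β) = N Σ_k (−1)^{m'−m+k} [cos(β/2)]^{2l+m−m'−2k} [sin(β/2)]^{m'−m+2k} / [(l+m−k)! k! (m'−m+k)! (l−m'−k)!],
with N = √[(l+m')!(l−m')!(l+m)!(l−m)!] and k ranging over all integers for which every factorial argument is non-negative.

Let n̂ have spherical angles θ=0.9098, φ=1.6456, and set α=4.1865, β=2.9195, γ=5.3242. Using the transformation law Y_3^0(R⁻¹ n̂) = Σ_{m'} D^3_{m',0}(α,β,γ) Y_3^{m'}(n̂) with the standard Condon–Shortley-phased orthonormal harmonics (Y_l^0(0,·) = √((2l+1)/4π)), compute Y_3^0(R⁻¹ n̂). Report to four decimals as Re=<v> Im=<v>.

Re=0.0679 Im=0.0000

Need the full column D^3_{m',0} for m'=−3..3 at α=4.1865, β=2.9195, γ=5.3242.
cos(β/2)=0.110818, sin(β/2)=0.993841
d^3_{-3,0}: single k=3 term ⇒ +0.005974;  D = +0.005974-0.000041i
d^3_{-2,0}: k∈[2..3] ⇒ +0.000816 -0.065622 = -0.064806;  D = +0.032146-0.056272i
d^3_{-1,0}: k∈[1..3] ⇒ +0.000058 -0.013883 +0.372208 = +0.358382;  D = -0.179901-0.309957i
d^3_{0,0}: k∈[0..3] ⇒ +0.000002 -0.001341 +0.107828 -0.963609 = -0.857119;  D = -0.857119+0.000000i
d^3_{1,0}: k∈[0..2] ⇒ -0.000058 +0.013883 -0.372208 = -0.358382;  D = +0.179901-0.309957i
d^3_{2,0}: k∈[0..1] ⇒ +0.000816 -0.065622 = -0.064806;  D = +0.032146+0.056272i
d^3_{3,0}: single k=0 term ⇒ -0.005974;  D = -0.005974-0.000041i
Y_3^{m'}(θ=0.9098,φ=1.6456) and Σ D·Y over m':
  (+0.0060-0.0000i)·(+0.0457+0.2001i)  (+0.0321-0.0563i)·(-0.3866+0.0583i)  (-0.1799-0.3100i)·(-0.0169-0.2250i)  (-0.8571+0.0000i)·(-0.2556+0.0000i)  (+0.1799-0.3100i)·(+0.0169-0.2250i)  (+0.0321+0.0563i)·(-0.3866-0.0583i)  (-0.0060-0.0000i)·(-0.0457+0.2001i)
Y_3^0(R⁻¹ n̂) = +0.067923+0.000000i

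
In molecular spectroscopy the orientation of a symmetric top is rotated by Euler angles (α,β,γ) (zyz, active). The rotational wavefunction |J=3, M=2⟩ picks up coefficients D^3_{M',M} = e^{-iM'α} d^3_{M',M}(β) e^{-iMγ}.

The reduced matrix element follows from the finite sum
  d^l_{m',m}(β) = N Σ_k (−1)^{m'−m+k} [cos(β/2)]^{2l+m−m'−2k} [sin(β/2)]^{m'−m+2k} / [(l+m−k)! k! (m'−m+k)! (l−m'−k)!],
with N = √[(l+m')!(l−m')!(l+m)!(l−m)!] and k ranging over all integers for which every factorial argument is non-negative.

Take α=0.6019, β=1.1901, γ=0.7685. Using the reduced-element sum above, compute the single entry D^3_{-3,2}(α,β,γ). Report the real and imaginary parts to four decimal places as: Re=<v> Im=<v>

Re=0.1082 Im=0.0298

D^3_{-3,2}(0.6019,1.1901,0.7685) = e^{-i·-3·0.6019}·d^3_{-3,2}(1.1901)·e^{-i·2·0.7685}. Compute d first:
Half-angle: c=0.828120, s=0.560550. N=√(1·720·120·1)=293.938769
k: max(0,(2)−(-3))=5 … min(3+(2),3−(-3))=5
  k=5: (−1)^0·293.9388/(120)·0.8281^1·0.5606^5 = +0.112264
d^3_{-3,2}(1.1901) = +0.112264
D = (-0.232749+0.972537i)·(+0.112264)·(+0.033790-0.999429i) = +0.108236+0.029804i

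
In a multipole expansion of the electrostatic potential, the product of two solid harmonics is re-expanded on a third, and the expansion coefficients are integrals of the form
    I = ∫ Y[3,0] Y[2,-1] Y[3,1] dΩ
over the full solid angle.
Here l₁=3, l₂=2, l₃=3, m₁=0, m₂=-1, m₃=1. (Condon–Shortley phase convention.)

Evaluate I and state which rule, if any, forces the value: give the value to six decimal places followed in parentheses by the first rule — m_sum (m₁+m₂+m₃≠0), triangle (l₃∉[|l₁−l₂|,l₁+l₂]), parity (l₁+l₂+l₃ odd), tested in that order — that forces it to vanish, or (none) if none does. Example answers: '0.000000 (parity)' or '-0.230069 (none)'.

Checks pass: Σm=0; 8 even; l₃=3∈[1,5].
(2·3+1)(2·2+1)(2·3+1) = 245
Δ: 2! 4! 2! / 9! → 1/3780
sum: t=0:+1/24 t=1:−1/4 t=2:+1/24 = -1/6
3j²(3 2 3; 0 0 0) = Δ·Π!·Σ² = 4/105  (sign +1)
sum: t=0:+1/12 t=1:−1/8 = -1/24
3j²(3 2 3; 0 -1 1) = Δ·Π!·Σ² = 1/210  (sign -1)
combine: 4πI² = 245·4/105·1/210 = 2/45
take √, sign -1: I = -0.05947080
No selection rule forces the value: the integral is nonzero (none).

-0.059471 (none)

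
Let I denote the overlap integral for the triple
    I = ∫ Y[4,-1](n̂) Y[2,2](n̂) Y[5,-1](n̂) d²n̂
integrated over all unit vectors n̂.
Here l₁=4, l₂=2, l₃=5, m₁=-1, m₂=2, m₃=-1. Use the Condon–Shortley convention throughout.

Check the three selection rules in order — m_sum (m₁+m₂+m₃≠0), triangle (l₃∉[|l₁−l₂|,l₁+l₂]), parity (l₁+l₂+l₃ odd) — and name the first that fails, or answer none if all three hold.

parity

Σmᵢ = 0  ✓
l₃∈[|l₁−l₂|,l₁+l₂]=[2,6], have l₃=5  ✓
Σlᵢ = 11 ⇒ odd  ✗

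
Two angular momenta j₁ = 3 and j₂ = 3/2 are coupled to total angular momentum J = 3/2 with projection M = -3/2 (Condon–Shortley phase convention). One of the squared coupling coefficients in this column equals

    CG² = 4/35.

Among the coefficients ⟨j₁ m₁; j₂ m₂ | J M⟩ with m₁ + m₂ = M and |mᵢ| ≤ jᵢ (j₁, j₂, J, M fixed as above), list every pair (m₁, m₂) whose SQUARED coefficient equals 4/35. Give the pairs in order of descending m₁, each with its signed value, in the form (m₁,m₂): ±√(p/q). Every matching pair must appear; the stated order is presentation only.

Admissible pairs with m₁+m₂ = M = -3/2: (-3,3/2), (-2,1/2), (-1,-1/2), (0,-3/2)
  (m₁,m₂)=(0,-3/2): CG² = 1/35, CG = +√(1/35)
  (m₁,m₂)=(-1,-1/2): CG² = 4/35, CG = −√(4/35)   ← matches the target
  (m₁,m₂)=(-2,1/2): CG² = 2/7, CG = +√(2/7)
  (m₁,m₂)=(-3,3/2): CG² = 4/7, CG = −√(4/7)
Pairs with CG² = 4/35: (-1,-1/2): −√(4/35)

(-1,-1/2): −√(4/35)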